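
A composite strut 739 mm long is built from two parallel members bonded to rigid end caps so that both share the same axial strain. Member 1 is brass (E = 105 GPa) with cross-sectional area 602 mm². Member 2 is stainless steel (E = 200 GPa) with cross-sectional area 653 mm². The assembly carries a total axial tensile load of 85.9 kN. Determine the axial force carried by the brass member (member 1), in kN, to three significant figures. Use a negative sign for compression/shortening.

28.0 kN

Equal strain + equilibrium ⇒ each member carries load in proportion to AE: A₁E₁ = 63210000 N, A₂E₂ = 130600000 N, ΣAE = 193800000 N.
F₁ = P·A₁E₁/ΣAE = 85900·63210000/193800000 = 28020 N.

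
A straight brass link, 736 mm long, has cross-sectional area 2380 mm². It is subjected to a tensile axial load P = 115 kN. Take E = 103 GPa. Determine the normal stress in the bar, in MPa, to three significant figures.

48.3 MPa

σ = N/A = 115000/2380 = 48.32 MPa.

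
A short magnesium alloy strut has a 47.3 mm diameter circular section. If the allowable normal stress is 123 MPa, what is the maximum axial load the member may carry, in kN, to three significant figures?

216 kN

A = 1757 mm².
P_max = σ_allow · A = 123 · 1757 = 216100 N = 216.1 kN.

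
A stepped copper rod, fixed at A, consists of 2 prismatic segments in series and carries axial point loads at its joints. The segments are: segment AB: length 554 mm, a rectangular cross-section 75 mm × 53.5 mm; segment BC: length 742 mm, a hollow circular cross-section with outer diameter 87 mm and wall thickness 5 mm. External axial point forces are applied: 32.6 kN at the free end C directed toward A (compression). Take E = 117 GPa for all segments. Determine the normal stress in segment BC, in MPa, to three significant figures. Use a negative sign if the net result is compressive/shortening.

Internal axial forces (sectioning from the free end, tension +): N_BC = -32.6 kN, N_AB = -32.6 kN.
A_BC = 1288 mm².
σ_BC = N_BC/A_BC = -32600/1288 = -25.31 MPa.

-25.3 MPa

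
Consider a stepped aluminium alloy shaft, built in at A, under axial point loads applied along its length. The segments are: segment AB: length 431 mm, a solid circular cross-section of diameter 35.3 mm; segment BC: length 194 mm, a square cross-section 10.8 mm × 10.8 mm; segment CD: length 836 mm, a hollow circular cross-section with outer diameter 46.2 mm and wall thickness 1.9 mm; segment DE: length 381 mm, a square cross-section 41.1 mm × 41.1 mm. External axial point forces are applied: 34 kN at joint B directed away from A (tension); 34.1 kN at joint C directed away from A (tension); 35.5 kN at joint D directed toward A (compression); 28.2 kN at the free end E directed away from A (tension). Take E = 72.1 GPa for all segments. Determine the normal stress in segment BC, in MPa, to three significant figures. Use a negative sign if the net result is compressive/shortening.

230 MPa

Internal axial forces (sectioning from the free end, tension +): N_DE = 28.2 kN, N_CD = -7.3 kN, N_BC = 26.8 kN, N_AB = 60.8 kN.
A_BC = 116.6 mm².
σ_BC = N_BC/A_BC = 26800/116.6 = 229.8 MPa.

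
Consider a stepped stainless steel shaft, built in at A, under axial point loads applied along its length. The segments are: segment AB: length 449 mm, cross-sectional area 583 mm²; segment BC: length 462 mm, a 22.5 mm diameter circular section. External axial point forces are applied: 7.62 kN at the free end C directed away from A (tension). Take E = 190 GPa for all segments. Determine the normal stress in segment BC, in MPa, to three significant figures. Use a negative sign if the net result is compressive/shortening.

19.2 MPa

Internal axial forces (sectioning from the free end, tension +): N_BC = 7.62 kN, N_AB = 7.62 kN.
A_BC = 397.6 mm².
σ_BC = N_BC/A_BC = 7620/397.6 = 19.16 MPa.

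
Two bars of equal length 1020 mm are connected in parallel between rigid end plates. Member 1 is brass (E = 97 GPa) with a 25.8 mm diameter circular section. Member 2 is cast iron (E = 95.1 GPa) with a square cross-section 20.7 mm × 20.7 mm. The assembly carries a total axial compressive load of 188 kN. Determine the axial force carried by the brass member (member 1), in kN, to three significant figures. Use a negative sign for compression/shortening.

-104 kN

A_1 = 522.8 mm².
A_2 = 428.5 mm².
Equal strain + equilibrium ⇒ each member carries load in proportion to AE: A₁E₁ = 50710000 N, A₂E₂ = 40750000 N, ΣAE = 91460000 N.
F₁ = P·A₁E₁/ΣAE = -188000·50710000/91460000 = -104200 N.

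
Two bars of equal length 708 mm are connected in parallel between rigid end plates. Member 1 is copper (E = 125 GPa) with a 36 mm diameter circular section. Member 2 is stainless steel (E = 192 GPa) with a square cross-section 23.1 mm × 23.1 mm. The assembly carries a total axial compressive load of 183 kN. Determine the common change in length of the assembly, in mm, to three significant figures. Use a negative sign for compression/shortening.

A_1 = 1018 mm².
A_2 = 533.6 mm².
Equal strain + equilibrium ⇒ each member carries load in proportion to AE: A₁E₁ = 127200000 N, A₂E₂ = 102500000 N, ΣAE = 229700000 N.
δ = PL/ΣAE = -183000·708/229700000 = -0.5641 mm.

-0.564 mm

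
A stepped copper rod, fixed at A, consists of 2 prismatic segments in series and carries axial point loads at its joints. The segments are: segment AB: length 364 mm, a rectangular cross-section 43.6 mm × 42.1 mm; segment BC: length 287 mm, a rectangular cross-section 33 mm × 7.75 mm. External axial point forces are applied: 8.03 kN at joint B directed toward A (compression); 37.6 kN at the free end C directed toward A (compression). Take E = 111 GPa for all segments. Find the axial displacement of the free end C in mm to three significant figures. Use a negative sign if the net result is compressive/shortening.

Internal axial forces (sectioning from the free end, tension +): N_BC = -37.6 kN, N_AB = -45.63 kN.
A_AB = 1836 mm².
A_BC = 255.8 mm².
δ_AB = -45630·364/(1836·111000) = -0.08152 mm
δ_BC = -37600·287/(255.8·111000) = -0.3801 mm
δ = Σδ_i = -0.4616 mm.

-0.462 mm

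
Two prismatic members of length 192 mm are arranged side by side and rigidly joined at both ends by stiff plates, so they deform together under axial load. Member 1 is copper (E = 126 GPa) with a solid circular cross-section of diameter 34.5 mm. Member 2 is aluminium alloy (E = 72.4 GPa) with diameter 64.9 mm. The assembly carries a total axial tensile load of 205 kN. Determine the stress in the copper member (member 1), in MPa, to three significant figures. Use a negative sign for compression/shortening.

72.3 MPa

A_1 = 934.8 mm².
A_2 = 3308 mm².
Equal strain + equilibrium ⇒ each member carries load in proportion to AE: A₁E₁ = 117800000 N, A₂E₂ = 239500000 N, ΣAE = 357300000 N.
σ₁ = P·E₁/ΣAE = 205000·126000/357300000 = 72.29 MPa.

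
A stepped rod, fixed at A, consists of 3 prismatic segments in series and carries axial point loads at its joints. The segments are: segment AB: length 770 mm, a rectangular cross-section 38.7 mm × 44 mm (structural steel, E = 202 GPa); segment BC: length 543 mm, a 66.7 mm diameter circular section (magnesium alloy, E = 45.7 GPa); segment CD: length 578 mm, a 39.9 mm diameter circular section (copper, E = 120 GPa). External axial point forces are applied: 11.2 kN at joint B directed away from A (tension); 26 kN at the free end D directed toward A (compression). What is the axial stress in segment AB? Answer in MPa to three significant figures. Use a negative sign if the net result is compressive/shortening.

-8.69 MPa

Internal axial forces (sectioning from the free end, tension +): N_CD = -26 kN, N_BC = -26 kN, N_AB = -14.8 kN.
A_AB = 1703 mm².
σ_AB = N_AB/A_AB = -14800/1703 = -8.692 MPa.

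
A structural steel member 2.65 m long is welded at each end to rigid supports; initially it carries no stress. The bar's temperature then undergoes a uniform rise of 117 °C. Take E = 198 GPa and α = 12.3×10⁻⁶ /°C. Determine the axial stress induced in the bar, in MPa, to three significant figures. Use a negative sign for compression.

-285 MPa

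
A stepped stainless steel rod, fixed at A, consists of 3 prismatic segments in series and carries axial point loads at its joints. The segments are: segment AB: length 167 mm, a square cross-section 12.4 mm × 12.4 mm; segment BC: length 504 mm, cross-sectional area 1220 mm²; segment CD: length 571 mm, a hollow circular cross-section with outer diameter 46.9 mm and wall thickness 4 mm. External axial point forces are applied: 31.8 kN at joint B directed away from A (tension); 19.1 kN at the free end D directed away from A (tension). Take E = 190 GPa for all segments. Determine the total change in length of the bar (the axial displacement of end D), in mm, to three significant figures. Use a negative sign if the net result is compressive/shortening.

0.439 mm

Internal axial forces (sectioning from the free end, tension +): N_CD = 19.1 kN, N_BC = 19.1 kN, N_AB = 50.9 kN.
A_AB = 153.8 mm².
A_CD = 539.1 mm².
δ_AB = 50900·167/(153.8·190000) = 0.291 mm
δ_BC = 19100·504/(1220·190000) = 0.04153 mm
δ_CD = 19100·571/(539.1·190000) = 0.1065 mm
δ = Σδ_i = 0.439 mm.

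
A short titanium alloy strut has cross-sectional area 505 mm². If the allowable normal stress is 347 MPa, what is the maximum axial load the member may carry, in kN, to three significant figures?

P_max = σ_allow · A = 347 · 505 = 175200 N = 175.2 kN.

175 kN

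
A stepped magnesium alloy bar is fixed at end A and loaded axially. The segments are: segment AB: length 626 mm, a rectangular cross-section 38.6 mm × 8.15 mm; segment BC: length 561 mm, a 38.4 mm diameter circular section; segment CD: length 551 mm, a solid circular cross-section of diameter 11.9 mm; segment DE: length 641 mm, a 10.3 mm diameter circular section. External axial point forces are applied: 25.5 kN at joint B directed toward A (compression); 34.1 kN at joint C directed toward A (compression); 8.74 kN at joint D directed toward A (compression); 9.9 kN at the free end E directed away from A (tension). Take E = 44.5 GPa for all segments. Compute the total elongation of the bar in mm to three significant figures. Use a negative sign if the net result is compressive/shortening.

Internal axial forces (sectioning from the free end, tension +): N_DE = 9.9 kN, N_CD = 1.16 kN, N_BC = -32.94 kN, N_AB = -58.44 kN.
A_AB = 314.6 mm².
A_BC = 1158 mm².
A_CD = 111.2 mm².
A_DE = 83.32 mm².
δ_AB = -58440·626/(314.6·44500) = -2.613 mm
δ_BC = -32940·561/(1158·44500) = -0.3586 mm
δ_CD = 1160·551/(111.2·44500) = 0.1291 mm
δ_DE = 9900·641/(83.32·44500) = 1.711 mm
δ = Σδ_i = -1.131 mm.

-1.13 mm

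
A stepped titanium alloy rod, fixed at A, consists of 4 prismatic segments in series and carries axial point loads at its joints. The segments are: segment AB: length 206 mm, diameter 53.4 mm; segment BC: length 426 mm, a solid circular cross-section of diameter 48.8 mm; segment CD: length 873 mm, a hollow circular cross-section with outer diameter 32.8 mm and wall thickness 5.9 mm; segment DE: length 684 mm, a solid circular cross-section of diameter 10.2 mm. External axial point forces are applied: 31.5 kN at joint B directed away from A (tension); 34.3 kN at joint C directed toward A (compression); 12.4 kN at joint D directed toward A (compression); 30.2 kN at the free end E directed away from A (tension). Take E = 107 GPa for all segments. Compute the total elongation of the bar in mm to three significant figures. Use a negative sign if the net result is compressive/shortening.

Internal axial forces (sectioning from the free end, tension +): N_DE = 30.2 kN, N_CD = 17.8 kN, N_BC = -16.5 kN, N_AB = 15 kN.
A_AB = 2240 mm².
A_BC = 1870 mm².
A_CD = 498.6 mm².
A_DE = 81.71 mm².
δ_AB = 15000·206/(2240·107000) = 0.01289 mm
δ_BC = -16500·426/(1870·107000) = -0.03512 mm
δ_CD = 17800·873/(498.6·107000) = 0.2913 mm
δ_DE = 30200·684/(81.71·107000) = 2.363 mm
δ = Σδ_i = 2.632 mm.

2.63 mm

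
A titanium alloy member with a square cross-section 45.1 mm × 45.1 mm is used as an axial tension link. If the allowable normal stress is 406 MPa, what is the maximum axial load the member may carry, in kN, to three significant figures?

A = 2034 mm².
P_max = σ_allow · A = 406 · 2034 = 825800 N = 825.8 kN.

826 kN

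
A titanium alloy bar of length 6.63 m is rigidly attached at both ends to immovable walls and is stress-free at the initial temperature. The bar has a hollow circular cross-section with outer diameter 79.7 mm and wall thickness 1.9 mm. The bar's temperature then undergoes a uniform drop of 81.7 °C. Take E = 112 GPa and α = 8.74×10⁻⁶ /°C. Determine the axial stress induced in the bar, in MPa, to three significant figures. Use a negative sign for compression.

80.0 MPa

Free thermal expansion αLΔT = 8.74e-6 · 6630 · -81.7 = -4.734 mm.
The walls impose strain ε = −(-4.734)/6630 = 7.1406e-04; σ = Eε = 112000 · 7.1406e-04 = 79.97 MPa.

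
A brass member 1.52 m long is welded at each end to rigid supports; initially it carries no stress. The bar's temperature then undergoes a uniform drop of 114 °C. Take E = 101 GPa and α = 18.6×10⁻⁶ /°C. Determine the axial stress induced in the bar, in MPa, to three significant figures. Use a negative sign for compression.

Free thermal expansion αLΔT = 18.6e-6 · 1520 · -114 = -3.223 mm.
The walls impose strain ε = −(-3.223)/1520 = 2.1204e-03; σ = Eε = 101000 · 2.1204e-03 = 214.2 MPa.

214 MPa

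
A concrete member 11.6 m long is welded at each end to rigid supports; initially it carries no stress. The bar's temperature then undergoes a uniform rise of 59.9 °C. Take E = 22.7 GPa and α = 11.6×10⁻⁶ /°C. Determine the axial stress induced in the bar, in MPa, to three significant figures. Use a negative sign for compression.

-15.8 MPa

Free thermal expansion αLΔT = 11.6e-6 · 11600 · 59.9 = 8.06 mm.
The walls impose strain ε = −(8.06)/11600 = -6.9484e-04; σ = Eε = 22700 · -6.9484e-04 = -15.77 MPa.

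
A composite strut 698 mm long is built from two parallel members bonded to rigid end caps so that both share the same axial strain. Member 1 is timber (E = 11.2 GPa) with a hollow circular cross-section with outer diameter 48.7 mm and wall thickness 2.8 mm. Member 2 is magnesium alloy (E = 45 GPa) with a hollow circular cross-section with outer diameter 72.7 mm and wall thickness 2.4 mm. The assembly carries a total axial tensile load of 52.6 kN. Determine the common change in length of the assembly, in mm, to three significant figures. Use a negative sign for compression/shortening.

A_1 = 403.8 mm².
A_2 = 530 mm².
Equal strain + equilibrium ⇒ each member carries load in proportion to AE: A₁E₁ = 4522000 N, A₂E₂ = 23850000 N, ΣAE = 28370000 N.
δ = PL/ΣAE = 52600·698/28370000 = 1.294 mm.

1.29 mm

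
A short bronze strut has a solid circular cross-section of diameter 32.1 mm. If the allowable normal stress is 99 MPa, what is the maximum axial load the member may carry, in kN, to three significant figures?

80.1 kN

A = 809.3 mm².
P_max = σ_allow · A = 99 · 809.3 = 80120 N = 80.12 kN.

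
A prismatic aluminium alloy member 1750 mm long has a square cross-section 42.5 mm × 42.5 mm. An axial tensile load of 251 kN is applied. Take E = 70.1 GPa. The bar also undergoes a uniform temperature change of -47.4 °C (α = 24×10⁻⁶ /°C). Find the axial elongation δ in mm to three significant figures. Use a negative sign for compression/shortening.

1.48 mm

A = 1806 mm².
δ_mech = NL/(AE) = 251000·1750/(1806·70100) = 3.469 mm.
δ_thermal = αLΔT = 24e-6·1750·-47.4 = -1.991 mm.
δ = δ_mech + δ_thermal = 1.478 mm.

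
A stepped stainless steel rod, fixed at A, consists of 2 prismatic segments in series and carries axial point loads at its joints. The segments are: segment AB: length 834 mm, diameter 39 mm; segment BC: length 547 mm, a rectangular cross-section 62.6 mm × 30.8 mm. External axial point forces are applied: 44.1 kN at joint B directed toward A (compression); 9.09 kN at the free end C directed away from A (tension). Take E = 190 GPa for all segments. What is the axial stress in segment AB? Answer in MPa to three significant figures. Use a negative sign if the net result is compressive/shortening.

Internal axial forces (sectioning from the free end, tension +): N_BC = 9.09 kN, N_AB = -35.01 kN.
A_AB = 1195 mm².
σ_AB = N_AB/A_AB = -35010/1195 = -29.31 MPa.

-29.3 MPa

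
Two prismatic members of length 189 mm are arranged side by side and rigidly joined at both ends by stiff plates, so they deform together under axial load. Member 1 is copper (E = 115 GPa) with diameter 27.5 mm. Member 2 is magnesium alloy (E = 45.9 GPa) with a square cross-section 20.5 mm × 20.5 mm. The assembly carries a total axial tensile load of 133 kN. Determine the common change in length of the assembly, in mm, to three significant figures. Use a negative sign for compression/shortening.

0.287 mm

A_1 = 594 mm².
A_2 = 420.2 mm².
Equal strain + equilibrium ⇒ each member carries load in proportion to AE: A₁E₁ = 68310000 N, A₂E₂ = 19290000 N, ΣAE = 87590000 N.
δ = PL/ΣAE = 133000·189/87590000 = 0.287 mm.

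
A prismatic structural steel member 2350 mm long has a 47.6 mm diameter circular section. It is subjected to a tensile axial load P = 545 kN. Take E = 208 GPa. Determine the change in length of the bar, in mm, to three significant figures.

A = 1780 mm².
δ_mech = NL/(AE) = 545000·2350/(1780·208000) = 3.46 mm.

3.46 mm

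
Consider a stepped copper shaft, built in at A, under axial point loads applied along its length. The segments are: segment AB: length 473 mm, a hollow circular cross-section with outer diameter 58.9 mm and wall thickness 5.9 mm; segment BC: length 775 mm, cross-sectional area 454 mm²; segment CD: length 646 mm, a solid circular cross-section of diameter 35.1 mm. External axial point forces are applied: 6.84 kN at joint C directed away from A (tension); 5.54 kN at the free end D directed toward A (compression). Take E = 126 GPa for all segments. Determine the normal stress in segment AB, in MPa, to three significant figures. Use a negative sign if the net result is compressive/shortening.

1.32 MPa

Internal axial forces (sectioning from the free end, tension +): N_CD = -5.54 kN, N_BC = 1.3 kN, N_AB = 1.3 kN.
A_AB = 982.4 mm².
σ_AB = N_AB/A_AB = 1300/982.4 = 1.323 MPa.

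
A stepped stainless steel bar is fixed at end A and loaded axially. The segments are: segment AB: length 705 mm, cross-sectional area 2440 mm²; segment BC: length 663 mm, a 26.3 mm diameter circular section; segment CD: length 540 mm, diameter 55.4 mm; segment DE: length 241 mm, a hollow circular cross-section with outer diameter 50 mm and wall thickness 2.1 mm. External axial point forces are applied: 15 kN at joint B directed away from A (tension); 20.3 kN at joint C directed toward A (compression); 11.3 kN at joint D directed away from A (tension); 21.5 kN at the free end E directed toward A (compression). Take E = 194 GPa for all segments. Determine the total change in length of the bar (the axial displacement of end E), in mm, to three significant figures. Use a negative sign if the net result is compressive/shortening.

-0.311 mm

Internal axial forces (sectioning from the free end, tension +): N_DE = -21.5 kN, N_CD = -10.2 kN, N_BC = -30.5 kN, N_AB = -15.5 kN.
A_BC = 543.3 mm².
A_CD = 2411 mm².
A_DE = 316 mm².
δ_AB = -15500·705/(2440·194000) = -0.02308 mm
δ_BC = -30500·663/(543.3·194000) = -0.1919 mm
δ_CD = -10200·540/(2411·194000) = -0.01178 mm
δ_DE = -21500·241/(316·194000) = -0.08452 mm
δ = Σδ_i = -0.3113 mm.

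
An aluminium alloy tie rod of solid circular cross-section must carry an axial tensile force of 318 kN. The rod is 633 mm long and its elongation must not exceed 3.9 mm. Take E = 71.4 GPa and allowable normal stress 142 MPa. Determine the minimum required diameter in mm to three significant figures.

53.4 mm

Required area A ≥ P/σ_allow = 318000/142 = 2239 mm².
For a solid circular section, d ≥ √(4A/π) = 53.4 mm.
Elongation limit: A ≥ PL/(Eδ_allow) = 318000·633/(71400·3.9) = 722.9 mm² ⇒ d ≥ 30.34 mm.
The stress limit governs.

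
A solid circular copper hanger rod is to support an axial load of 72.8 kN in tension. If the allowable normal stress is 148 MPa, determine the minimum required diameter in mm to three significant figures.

25.0 mm

Required area A ≥ P/σ_allow = 72800/148 = 491.9 mm².
For a solid circular section, d ≥ √(4A/π) = 25.03 mm.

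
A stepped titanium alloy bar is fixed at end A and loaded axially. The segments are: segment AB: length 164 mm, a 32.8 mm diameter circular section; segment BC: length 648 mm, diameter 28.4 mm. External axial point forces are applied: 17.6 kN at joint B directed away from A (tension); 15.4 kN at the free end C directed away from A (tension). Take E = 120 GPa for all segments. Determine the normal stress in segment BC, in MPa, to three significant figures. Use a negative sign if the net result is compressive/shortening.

24.3 MPa

Internal axial forces (sectioning from the free end, tension +): N_BC = 15.4 kN, N_AB = 33 kN.
A_BC = 633.5 mm².
σ_BC = N_BC/A_BC = 15400/633.5 = 24.31 MPa.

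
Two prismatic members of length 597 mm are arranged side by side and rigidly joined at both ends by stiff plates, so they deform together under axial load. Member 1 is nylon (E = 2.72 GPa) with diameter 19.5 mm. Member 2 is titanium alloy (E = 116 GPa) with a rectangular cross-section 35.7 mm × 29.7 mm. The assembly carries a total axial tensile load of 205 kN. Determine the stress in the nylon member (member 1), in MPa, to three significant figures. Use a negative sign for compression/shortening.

4.50 MPa

A_1 = 298.6 mm².
A_2 = 1060 mm².
Equal strain + equilibrium ⇒ each member carries load in proportion to AE: A₁E₁ = 812300 N, A₂E₂ = 123000000 N, ΣAE = 123800000 N.
σ₁ = P·E₁/ΣAE = 205000·2720/123800000 = 4.504 MPa.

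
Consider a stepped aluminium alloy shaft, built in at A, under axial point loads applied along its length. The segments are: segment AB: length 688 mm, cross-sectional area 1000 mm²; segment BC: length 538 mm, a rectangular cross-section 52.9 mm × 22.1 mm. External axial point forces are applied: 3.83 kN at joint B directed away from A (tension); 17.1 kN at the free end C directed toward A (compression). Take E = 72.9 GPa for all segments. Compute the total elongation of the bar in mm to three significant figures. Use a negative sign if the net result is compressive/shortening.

Internal axial forces (sectioning from the free end, tension +): N_BC = -17.1 kN, N_AB = -13.27 kN.
A_BC = 1169 mm².
δ_AB = -13270·688/(1000·72900) = -0.1252 mm
δ_BC = -17100·538/(1169·72900) = -0.1079 mm
δ = Σδ_i = -0.2332 mm.

-0.233 mm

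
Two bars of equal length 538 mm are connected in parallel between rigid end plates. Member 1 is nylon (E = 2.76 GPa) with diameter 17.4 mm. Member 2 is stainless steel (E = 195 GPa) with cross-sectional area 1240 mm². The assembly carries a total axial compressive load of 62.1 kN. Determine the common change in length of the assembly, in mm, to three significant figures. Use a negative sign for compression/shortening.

-0.138 mm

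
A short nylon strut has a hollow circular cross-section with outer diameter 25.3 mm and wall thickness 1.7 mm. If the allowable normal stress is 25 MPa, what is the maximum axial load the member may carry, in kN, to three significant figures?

A = 126 mm².
P_max = σ_allow · A = 25 · 126 = 3151 N = 3.151 kN.

3.15 kN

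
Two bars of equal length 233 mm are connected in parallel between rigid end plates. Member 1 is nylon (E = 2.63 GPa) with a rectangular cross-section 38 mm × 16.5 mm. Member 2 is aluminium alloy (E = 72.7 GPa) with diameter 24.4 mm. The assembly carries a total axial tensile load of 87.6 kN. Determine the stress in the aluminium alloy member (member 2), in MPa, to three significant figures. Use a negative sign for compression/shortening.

179 MPa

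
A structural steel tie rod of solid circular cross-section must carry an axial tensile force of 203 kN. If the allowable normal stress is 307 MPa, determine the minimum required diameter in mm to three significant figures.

29.0 mm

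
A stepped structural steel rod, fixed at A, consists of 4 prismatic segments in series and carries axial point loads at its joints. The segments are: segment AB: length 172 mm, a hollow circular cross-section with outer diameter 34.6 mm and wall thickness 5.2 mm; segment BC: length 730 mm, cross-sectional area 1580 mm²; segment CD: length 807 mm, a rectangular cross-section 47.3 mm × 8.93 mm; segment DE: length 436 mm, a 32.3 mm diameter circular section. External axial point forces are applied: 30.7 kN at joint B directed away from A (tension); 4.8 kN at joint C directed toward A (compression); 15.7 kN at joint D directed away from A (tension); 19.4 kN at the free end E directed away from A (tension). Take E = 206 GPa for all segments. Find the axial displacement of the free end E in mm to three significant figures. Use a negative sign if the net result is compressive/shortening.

0.550 mm

Internal axial forces (sectioning from the free end, tension +): N_DE = 19.4 kN, N_CD = 35.1 kN, N_BC = 30.3 kN, N_AB = 61 kN.
A_AB = 480.3 mm².
A_CD = 422.4 mm².
A_DE = 819.4 mm².
δ_AB = 61000·172/(480.3·206000) = 0.106 mm
δ_BC = 30300·730/(1580·206000) = 0.06796 mm
δ_CD = 35100·807/(422.4·206000) = 0.3255 mm
δ_DE = 19400·436/(819.4·206000) = 0.05011 mm
δ = Σδ_i = 0.5497 mm.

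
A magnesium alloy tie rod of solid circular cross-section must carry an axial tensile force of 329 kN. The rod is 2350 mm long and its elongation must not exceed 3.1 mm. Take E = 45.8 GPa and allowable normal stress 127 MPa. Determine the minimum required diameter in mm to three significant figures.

83.3 mm

Required area A ≥ P/σ_allow = 329000/127 = 2591 mm².
For a solid circular section, d ≥ √(4A/π) = 57.43 mm.
Elongation limit: A ≥ PL/(Eδ_allow) = 329000·2350/(45800·3.1) = 5445 mm² ⇒ d ≥ 83.27 mm.
The elongation limit governs.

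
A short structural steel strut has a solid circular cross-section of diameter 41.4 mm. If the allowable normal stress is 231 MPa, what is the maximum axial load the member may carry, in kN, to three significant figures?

A = 1346 mm².
P_max = σ_allow · A = 231 · 1346 = 311000 N = 311 kN.

311 kN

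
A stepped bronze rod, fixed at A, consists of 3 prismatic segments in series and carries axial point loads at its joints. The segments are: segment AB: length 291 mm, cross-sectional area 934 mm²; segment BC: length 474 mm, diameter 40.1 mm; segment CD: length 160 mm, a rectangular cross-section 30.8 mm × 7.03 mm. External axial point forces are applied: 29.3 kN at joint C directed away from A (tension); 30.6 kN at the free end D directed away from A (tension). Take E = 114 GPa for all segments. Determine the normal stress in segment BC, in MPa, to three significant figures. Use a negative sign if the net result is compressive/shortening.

47.4 MPa

Internal axial forces (sectioning from the free end, tension +): N_CD = 30.6 kN, N_BC = 59.9 kN, N_AB = 59.9 kN.
A_BC = 1263 mm².
σ_BC = N_BC/A_BC = 59900/1263 = 47.43 MPa.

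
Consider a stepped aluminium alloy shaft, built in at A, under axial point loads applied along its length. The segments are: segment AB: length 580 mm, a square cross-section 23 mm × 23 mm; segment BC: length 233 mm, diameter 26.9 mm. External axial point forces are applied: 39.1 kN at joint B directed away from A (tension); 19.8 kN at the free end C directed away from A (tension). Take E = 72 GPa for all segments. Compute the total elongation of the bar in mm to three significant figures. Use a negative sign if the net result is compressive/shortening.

Internal axial forces (sectioning from the free end, tension +): N_BC = 19.8 kN, N_AB = 58.9 kN.
A_AB = 529 mm².
A_BC = 568.3 mm².
δ_AB = 58900·580/(529·72000) = 0.8969 mm
δ_BC = 19800·233/(568.3·72000) = 0.1127 mm
δ = Σδ_i = 1.01 mm.

1.01 mm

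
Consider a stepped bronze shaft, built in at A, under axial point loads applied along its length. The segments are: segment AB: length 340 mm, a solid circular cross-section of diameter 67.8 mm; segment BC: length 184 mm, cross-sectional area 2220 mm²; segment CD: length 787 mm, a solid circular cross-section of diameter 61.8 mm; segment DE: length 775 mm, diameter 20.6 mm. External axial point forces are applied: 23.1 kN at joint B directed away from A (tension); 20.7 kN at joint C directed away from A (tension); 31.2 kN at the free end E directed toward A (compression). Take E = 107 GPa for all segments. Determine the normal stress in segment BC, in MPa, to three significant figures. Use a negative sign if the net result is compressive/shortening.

Internal axial forces (sectioning from the free end, tension +): N_DE = -31.2 kN, N_CD = -31.2 kN, N_BC = -10.5 kN, N_AB = 12.6 kN.
σ_BC = N_BC/A_BC = -10500/2220 = -4.73 MPa.

-4.73 MPa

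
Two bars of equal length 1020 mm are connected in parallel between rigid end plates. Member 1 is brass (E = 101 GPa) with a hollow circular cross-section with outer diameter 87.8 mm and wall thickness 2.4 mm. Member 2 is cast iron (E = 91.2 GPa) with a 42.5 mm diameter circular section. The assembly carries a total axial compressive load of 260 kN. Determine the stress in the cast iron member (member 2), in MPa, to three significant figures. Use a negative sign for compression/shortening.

A_1 = 643.9 mm².
A_2 = 1419 mm².
Equal strain + equilibrium ⇒ each member carries load in proportion to AE: A₁E₁ = 65030000 N, A₂E₂ = 129400000 N, ΣAE = 194400000 N.
σ₂ = P·E₂/ΣAE = -260000·91200/194400000 = -122 MPa.

-122 MPa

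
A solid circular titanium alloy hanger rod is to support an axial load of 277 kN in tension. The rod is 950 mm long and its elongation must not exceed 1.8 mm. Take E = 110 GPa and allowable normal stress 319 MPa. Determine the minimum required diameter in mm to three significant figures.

41.1 mm

Required area A ≥ P/σ_allow = 277000/319 = 868.3 mm².
For a solid circular section, d ≥ √(4A/π) = 33.25 mm.
Elongation limit: A ≥ PL/(Eδ_allow) = 277000·950/(110000·1.8) = 1329 mm² ⇒ d ≥ 41.14 mm.
The elongation limit governs.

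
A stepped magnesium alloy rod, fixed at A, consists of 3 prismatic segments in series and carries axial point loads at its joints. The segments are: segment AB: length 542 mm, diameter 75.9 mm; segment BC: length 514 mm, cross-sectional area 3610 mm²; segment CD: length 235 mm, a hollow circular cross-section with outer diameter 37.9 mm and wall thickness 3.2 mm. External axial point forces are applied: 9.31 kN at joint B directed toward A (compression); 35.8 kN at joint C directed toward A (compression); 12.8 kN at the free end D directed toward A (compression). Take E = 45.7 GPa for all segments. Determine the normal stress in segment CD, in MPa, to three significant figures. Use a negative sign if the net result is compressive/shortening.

Internal axial forces (sectioning from the free end, tension +): N_CD = -12.8 kN, N_BC = -48.6 kN, N_AB = -57.91 kN.
A_CD = 348.8 mm².
σ_CD = N_CD/A_CD = -12800/348.8 = -36.69 MPa.

-36.7 MPa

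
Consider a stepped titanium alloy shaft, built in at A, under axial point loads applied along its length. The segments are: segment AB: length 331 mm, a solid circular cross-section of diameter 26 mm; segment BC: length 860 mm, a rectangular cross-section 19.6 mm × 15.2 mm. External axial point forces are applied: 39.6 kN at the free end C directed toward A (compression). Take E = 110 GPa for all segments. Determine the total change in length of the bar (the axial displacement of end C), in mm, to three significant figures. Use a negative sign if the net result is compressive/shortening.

-1.26 mm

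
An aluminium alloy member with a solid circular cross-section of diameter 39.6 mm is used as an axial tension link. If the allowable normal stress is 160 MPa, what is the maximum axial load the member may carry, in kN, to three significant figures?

197 kN

A = 1232 mm².
P_max = σ_allow · A = 160 · 1232 = 197100 N = 197.1 kN.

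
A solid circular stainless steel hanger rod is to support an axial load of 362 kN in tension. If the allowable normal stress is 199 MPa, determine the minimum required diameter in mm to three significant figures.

Required area A ≥ P/σ_allow = 362000/199 = 1819 mm².
For a solid circular section, d ≥ √(4A/π) = 48.13 mm.

48.1 mm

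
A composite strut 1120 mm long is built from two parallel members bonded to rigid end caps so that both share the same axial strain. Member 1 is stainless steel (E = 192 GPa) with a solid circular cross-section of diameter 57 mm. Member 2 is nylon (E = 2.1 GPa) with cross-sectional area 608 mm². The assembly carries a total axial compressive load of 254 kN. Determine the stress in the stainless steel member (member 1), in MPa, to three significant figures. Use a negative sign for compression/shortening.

-99.3 MPa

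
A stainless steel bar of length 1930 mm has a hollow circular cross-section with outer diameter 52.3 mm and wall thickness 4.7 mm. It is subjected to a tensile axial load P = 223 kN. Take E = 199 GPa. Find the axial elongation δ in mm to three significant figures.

3.08 mm

A = 702.8 mm².
δ_mech = NL/(AE) = 223000·1930/(702.8·199000) = 3.077 mm.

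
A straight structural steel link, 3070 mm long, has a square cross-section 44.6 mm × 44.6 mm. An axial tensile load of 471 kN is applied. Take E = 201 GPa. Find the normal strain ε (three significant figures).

0.00118

A = 1989 mm².
σ = N/A = 236.8 MPa; ε = σ/E = 236.8/201000 = 1.178e-03.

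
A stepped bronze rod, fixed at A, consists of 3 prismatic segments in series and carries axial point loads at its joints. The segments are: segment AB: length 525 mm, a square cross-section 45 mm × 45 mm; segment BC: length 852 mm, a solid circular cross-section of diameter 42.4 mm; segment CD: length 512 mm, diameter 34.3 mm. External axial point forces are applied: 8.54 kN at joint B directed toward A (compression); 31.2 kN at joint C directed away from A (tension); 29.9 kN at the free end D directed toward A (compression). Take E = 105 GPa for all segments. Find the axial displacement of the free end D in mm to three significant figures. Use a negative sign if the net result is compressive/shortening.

-0.168 mm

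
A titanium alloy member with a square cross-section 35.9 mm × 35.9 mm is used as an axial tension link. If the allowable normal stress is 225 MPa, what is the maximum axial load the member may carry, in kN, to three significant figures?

A = 1289 mm².
P_max = σ_allow · A = 225 · 1289 = 290000 N = 290 kN.

290 kN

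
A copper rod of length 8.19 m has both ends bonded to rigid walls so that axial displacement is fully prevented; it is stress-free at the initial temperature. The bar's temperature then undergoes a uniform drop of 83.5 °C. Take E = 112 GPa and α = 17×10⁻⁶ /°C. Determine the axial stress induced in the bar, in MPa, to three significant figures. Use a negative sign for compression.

159 MPa

Free thermal expansion αLΔT = 17e-6 · 8190 · -83.5 = -11.63 mm.
The walls impose strain ε = −(-11.63)/8190 = 1.4195e-03; σ = Eε = 112000 · 1.4195e-03 = 159 MPa.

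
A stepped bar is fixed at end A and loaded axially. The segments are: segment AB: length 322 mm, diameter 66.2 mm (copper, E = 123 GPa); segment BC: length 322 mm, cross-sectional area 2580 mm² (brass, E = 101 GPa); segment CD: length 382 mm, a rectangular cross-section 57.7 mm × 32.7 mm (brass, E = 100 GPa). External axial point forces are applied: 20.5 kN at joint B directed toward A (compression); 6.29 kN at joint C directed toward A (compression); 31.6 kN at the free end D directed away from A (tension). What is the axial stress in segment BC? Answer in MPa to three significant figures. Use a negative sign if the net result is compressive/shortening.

9.81 MPa

Internal axial forces (sectioning from the free end, tension +): N_CD = 31.6 kN, N_BC = 25.31 kN, N_AB = 4.81 kN.
σ_BC = N_BC/A_BC = 25310/2580 = 9.81 MPa.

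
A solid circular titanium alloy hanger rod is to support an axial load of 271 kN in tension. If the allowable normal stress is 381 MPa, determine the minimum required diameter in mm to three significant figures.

30.1 mm

Required area A ≥ P/σ_allow = 271000/381 = 711.3 mm².
For a solid circular section, d ≥ √(4A/π) = 30.09 mm.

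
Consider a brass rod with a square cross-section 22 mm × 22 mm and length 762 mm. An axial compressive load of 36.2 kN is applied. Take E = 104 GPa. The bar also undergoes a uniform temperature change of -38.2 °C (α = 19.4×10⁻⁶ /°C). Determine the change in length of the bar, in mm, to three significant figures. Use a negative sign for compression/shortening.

A = 484 mm².
δ_mech = NL/(AE) = -36200·762/(484·104000) = -0.548 mm.
δ_thermal = αLΔT = 19.4e-6·762·-38.2 = -0.5647 mm.
δ = δ_mech + δ_thermal = -1.113 mm.

-1.11 mm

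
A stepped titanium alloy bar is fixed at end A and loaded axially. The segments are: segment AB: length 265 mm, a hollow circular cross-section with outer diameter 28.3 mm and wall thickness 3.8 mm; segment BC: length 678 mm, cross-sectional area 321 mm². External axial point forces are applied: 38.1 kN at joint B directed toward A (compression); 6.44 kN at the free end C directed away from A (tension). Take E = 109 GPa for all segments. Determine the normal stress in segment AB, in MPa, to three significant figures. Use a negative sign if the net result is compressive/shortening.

Internal axial forces (sectioning from the free end, tension +): N_BC = 6.44 kN, N_AB = -31.66 kN.
A_AB = 292.5 mm².
σ_AB = N_AB/A_AB = -31660/292.5 = -108.2 MPa.

-108 MPa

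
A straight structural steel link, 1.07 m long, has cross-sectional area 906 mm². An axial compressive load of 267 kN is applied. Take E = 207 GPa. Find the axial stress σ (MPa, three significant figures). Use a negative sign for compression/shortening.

-295 MPa

σ = N/A = -267000/906 = -294.7 MPa.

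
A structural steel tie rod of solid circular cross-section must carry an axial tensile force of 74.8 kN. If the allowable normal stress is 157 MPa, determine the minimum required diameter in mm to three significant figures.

Required area A ≥ P/σ_allow = 74800/157 = 476.4 mm².
For a solid circular section, d ≥ √(4A/π) = 24.63 mm.

24.6 mm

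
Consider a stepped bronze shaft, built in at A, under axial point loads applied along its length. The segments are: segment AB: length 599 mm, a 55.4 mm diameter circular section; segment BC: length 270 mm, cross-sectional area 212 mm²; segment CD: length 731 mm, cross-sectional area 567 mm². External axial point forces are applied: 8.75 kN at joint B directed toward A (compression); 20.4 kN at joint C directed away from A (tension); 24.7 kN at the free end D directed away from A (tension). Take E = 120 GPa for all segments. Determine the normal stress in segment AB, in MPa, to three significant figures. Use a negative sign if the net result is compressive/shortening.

15.1 MPa

Internal axial forces (sectioning from the free end, tension +): N_CD = 24.7 kN, N_BC = 45.1 kN, N_AB = 36.35 kN.
A_AB = 2411 mm².
σ_AB = N_AB/A_AB = 36350/2411 = 15.08 MPa.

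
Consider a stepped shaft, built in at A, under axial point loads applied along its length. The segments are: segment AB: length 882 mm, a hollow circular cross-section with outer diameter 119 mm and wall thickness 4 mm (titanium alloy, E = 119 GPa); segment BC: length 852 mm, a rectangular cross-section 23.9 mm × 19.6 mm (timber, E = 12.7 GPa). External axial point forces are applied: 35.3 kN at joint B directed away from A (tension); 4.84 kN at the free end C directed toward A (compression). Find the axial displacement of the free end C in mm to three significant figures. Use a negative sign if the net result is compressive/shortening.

-0.537 mm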